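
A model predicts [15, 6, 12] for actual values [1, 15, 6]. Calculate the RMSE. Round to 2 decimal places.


MSE = 104.3333. RMSE = sqrt(104.3333) = 10.21.

10.21


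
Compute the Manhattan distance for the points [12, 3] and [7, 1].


d = sum of absolute differences: |12-7|=5 + |3-1|=2 = 7.

7


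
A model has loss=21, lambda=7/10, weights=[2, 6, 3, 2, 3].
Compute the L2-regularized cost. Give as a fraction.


L2 sq norm = sum(w^2) = 62. J = 21 + 7/10 * 62 = 322/5.

322/5


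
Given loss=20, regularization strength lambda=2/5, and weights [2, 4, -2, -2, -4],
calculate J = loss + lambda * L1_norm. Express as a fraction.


L1 norm = sum(|w|) = 14. J = 20 + 2/5 * 14 = 128/5.

128/5


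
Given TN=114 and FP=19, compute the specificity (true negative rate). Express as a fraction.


Specificity = TN / (TN + FP) = 114 / 133 = 6/7.

6/7


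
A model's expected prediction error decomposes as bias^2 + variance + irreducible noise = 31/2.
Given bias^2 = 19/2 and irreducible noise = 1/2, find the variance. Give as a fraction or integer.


Total error = bias^2 + variance + irreducible noise. So variance = 31/2 - 19/2 - 1/2 = 11/2.

11/2


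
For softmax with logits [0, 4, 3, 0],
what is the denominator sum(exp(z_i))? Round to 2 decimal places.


Denom = e^0=1.0000 + e^4=54.5982 + e^3=20.0855 + e^0=1.0000. Sum = 76.6837, which rounds to 76.68.

76.68


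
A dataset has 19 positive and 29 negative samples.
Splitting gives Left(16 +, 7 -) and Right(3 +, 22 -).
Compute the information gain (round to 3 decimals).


H(parent) = 0.9685. H(left) = 0.8865, H(right) = 0.5294. Weighted = (23/48)*0.8865 + (25/48)*0.5294 = 0.7005. IG = 0.9685 - 0.7005 = 0.2680, which rounds to 0.268.

0.268


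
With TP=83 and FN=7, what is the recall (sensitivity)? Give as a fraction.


Recall = TP / (TP + FN) = 83 / 90 = 83/90.

83/90


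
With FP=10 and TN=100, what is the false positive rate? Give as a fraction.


FPR = FP / (FP + TN) = 10 / 110 = 1/11.

1/11


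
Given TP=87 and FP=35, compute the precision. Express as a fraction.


Precision = TP / (TP + FP) = 87 / 122 = 87/122.

87/122


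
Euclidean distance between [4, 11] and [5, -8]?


d = sqrt(sum of squared differences). (4-5)^2=1, (11--8)^2=361. Sum = 362.

sqrt(362)


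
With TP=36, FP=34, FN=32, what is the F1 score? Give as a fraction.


Precision = 36/70 = 18/35. Recall = 36/68 = 9/17. F1 = 2*P*R/(P+R) = 12/23.

12/23


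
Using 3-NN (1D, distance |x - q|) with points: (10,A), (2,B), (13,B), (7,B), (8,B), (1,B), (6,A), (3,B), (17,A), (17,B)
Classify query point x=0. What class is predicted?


Distances: |10-0|=10, |2-0|=2, |13-0|=13, |7-0|=7, |8-0|=8, |1-0|=1, |6-0|=6, |3-0|=3, |17-0|=17, |17-0|=17. 3 nearest: (1,B), (2,B), (3,B). Counts: {'B': 3}. Majority class: B.

B


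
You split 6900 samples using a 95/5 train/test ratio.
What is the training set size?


Test set = 6900 * 5% = 345. Training set = 6900 - 345 = 6555.

6555


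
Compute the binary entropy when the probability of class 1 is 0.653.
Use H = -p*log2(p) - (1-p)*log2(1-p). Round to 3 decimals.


H = -0.653*log2(0.653) - 0.347*log2(0.347) = 0.931.

0.931


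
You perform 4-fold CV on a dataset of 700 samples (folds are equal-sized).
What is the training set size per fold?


Each validation fold has 700/4 = 175 samples. Training set = 700 - 175 = 525.

525


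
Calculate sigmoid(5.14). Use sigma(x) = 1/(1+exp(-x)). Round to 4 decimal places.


sigma(5.14) = 1/(1+e^(-5.14)) = 1/(1+0.005858) = 1/1.005858 = 0.9942.

0.9942


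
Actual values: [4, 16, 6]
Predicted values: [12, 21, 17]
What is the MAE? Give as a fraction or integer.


MAE = (1/3) * (|4-12|=8 + |16-21|=5 + |6-17|=11). Sum = 24. MAE = 8.

8


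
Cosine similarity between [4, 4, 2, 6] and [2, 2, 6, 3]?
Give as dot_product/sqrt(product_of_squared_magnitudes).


dot = 46. |a|^2 = 72, |b|^2 = 53. cos = 46/sqrt(3816).

46/sqrt(3816)


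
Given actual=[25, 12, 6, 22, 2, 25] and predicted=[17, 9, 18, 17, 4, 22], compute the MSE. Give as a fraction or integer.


MSE = (1/6) * ((25-17)^2=64 + (12-9)^2=9 + (6-18)^2=144 + (22-17)^2=25 + (2-4)^2=4 + (25-22)^2=9). Sum = 255. MSE = 85/2.

85/2


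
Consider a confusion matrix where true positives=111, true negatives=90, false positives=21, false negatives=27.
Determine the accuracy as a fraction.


Accuracy = (TP + TN) / (TP + TN + FP + FN) = (111 + 90) / 249 = 67/83.

67/83


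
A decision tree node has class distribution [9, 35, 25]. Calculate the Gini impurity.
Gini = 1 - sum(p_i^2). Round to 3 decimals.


Total = 69. Proportions: 9/69, 35/69, 25/69. sum(p_i^2) = 0.4056. Gini = 1 - 0.4056 = 0.5944, which rounds to 0.594.

0.594


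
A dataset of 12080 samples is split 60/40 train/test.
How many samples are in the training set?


Test set = 12080 * 40% = 4832. Training set = 12080 - 4832 = 7248.

7248


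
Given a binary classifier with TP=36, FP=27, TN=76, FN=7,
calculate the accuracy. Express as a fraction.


Accuracy = (TP + TN) / (TP + TN + FP + FN) = (36 + 76) / 146 = 56/73.

56/73


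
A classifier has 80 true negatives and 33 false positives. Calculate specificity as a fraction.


Specificity = TN / (TN + FP) = 80 / 113 = 80/113.

80/113


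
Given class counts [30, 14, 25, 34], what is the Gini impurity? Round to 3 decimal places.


Total = 103. Proportions: 30/103, 14/103, 25/103, 34/103. sum(p_i^2) = 0.2712. Gini = 1 - 0.2712 = 0.7288, which rounds to 0.729.

0.729


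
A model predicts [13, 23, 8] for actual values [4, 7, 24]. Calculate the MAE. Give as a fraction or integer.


MAE = (1/3) * (|4-13|=9 + |7-23|=16 + |24-8|=16). Sum = 41. MAE = 41/3.

41/3


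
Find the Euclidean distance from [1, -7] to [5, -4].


d = sqrt(sum of squared differences). (1-5)^2=16, (-7--4)^2=9. Sum = 25.

5


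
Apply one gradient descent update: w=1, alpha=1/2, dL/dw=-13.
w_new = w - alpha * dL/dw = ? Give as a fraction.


w_new = 1 - 1/2 * -13 = 1 - -13/2 = 15/2.

15/2


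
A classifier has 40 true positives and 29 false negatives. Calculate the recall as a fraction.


Recall = TP / (TP + FN) = 40 / 69 = 40/69.

40/69


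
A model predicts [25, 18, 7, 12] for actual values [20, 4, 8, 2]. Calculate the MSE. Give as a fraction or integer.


MSE = (1/4) * ((20-25)^2=25 + (4-18)^2=196 + (8-7)^2=1 + (2-12)^2=100). Sum = 322. MSE = 161/2.

161/2


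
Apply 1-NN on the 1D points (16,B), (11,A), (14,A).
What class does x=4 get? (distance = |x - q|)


Distances: |16-4|=12, |11-4|=7, |14-4|=10. 1 nearest: (11,A). Counts: {'A': 1}. Majority class: A.

A


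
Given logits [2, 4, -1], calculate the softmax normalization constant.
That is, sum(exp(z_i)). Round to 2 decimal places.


Denom = e^2=7.3891 + e^4=54.5982 + e^-1=0.3679. Sum = 62.3552, which rounds to 62.36.

62.36


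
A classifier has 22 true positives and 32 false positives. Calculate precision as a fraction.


Precision = TP / (TP + FP) = 22 / 54 = 11/27.

11/27


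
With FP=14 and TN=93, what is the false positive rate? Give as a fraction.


FPR = FP / (FP + TN) = 14 / 107 = 14/107.

14/107


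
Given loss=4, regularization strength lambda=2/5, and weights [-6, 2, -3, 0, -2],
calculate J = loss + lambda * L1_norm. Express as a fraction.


L1 norm = sum(|w|) = 13. J = 4 + 2/5 * 13 = 46/5.

46/5


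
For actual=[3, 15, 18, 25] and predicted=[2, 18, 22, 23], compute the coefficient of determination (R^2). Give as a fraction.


Mean(y) = 61/4. SS_res = 30. SS_tot = 1011/4. R^2 = 1 - 30/(1011/4) = 297/337.

297/337


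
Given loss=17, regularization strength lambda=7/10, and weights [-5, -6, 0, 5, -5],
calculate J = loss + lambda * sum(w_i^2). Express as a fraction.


L2 sq norm = sum(w^2) = 111. J = 17 + 7/10 * 111 = 947/10.

947/10


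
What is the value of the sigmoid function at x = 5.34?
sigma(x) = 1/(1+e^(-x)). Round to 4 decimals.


sigma(5.34) = 1/(1+e^(-5.34)) = 1/(1+0.004796) = 1/1.004796 = 0.9952.

0.9952


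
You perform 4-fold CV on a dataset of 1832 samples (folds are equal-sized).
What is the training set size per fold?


Each validation fold has 1832/4 = 458 samples. Training set = 1832 - 458 = 1374.

1374


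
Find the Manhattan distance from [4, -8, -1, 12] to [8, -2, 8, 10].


d = sum of absolute differences: |4-8|=4 + |-8--2|=6 + |-1-8|=9 + |12-10|=2 = 21.

21


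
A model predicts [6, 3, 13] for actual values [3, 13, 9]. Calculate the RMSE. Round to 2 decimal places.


MSE = 41.6667. RMSE = sqrt(41.6667) = 6.45.

6.45


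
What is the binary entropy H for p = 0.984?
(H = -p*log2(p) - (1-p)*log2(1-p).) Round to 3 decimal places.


H = -0.984*log2(0.984) - 0.016*log2(0.016) = 0.118.

0.118


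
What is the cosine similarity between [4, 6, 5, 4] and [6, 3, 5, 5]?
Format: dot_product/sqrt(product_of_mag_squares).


dot = 87. |a|^2 = 93, |b|^2 = 95. cos = 87/sqrt(8835).

87/sqrt(8835)


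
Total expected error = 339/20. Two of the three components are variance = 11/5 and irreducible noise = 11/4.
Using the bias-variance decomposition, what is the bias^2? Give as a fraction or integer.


Total error = bias^2 + variance + irreducible noise. So bias^2 = 339/20 - 11/5 - 11/4 = 12.

12


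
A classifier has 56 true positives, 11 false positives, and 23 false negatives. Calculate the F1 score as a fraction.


Precision = 56/67 = 56/67. Recall = 56/79 = 56/79. F1 = 2*P*R/(P+R) = 56/73.

56/73


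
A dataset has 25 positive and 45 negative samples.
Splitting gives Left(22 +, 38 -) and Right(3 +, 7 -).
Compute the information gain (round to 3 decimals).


H(parent) = 0.9403. H(left) = 0.9481, H(right) = 0.8813. Weighted = (60/70)*0.9481 + (10/70)*0.8813 = 0.9386. IG = 0.9403 - 0.9386 = 0.0017, which rounds to 0.002.

0.002


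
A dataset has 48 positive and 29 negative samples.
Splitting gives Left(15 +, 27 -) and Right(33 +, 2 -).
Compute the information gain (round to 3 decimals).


H(parent) = 0.9556. H(left) = 0.9403, H(right) = 0.3160. Weighted = (42/77)*0.9403 + (35/77)*0.3160 = 0.6565. IG = 0.9556 - 0.6565 = 0.2991, which rounds to 0.299.

0.299


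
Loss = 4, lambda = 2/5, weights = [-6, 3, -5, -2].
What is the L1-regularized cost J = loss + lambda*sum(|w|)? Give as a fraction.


L1 norm = sum(|w|) = 16. J = 4 + 2/5 * 16 = 52/5.

52/5


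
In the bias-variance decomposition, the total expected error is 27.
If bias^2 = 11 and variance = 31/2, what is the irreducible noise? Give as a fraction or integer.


Total error = bias^2 + variance + irreducible noise. So irreducible noise = 27 - 11 - 31/2 = 1/2.

1/2


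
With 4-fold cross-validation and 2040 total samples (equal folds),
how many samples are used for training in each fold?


Each validation fold has 2040/4 = 510 samples. Training set = 2040 - 510 = 1530.

1530


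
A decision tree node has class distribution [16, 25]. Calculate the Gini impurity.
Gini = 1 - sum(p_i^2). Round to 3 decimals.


Total = 41. Proportions: 16/41, 25/41. sum(p_i^2) = 0.5241. Gini = 1 - 0.5241 = 0.4759, which rounds to 0.476.

0.476


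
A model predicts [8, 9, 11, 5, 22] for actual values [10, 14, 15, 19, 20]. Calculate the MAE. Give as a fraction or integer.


MAE = (1/5) * (|10-8|=2 + |14-9|=5 + |15-11|=4 + |19-5|=14 + |20-22|=2). Sum = 27. MAE = 27/5.

27/5


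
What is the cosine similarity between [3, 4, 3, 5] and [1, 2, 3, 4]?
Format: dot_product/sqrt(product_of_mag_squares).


dot = 40. |a|^2 = 59, |b|^2 = 30. cos = 40/sqrt(1770).

40/sqrt(1770)


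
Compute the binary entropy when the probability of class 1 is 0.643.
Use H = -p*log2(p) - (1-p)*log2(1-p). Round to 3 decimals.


H = -0.643*log2(0.643) - 0.357*log2(0.357) = 0.940.

0.940


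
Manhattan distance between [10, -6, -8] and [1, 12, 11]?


d = sum of absolute differences: |10-1|=9 + |-6-12|=18 + |-8-11|=19 = 46.

46


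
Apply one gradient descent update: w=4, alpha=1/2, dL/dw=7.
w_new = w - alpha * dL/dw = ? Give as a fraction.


w_new = 4 - 1/2 * 7 = 4 - 7/2 = 1/2.

1/2


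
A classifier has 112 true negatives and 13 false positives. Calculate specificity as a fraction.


Specificity = TN / (TN + FP) = 112 / 125 = 112/125.

112/125


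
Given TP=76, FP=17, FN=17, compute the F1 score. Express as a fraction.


Precision = 76/93 = 76/93. Recall = 76/93 = 76/93. F1 = 2*P*R/(P+R) = 76/93.

76/93


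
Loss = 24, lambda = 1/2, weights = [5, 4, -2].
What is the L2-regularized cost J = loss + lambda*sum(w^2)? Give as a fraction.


L2 sq norm = sum(w^2) = 45. J = 24 + 1/2 * 45 = 93/2.

93/2


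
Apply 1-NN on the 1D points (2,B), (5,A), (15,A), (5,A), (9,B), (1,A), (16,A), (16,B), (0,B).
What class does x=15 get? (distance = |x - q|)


Distances: |2-15|=13, |5-15|=10, |15-15|=0, |5-15|=10, |9-15|=6, |1-15|=14, |16-15|=1, |16-15|=1, |0-15|=15. 1 nearest: (15,A). Counts: {'A': 1}. Majority class: A.

A


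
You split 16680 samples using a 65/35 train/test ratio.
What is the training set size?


Test set = 16680 * 35% = 5838. Training set = 16680 - 5838 = 10842.

10842


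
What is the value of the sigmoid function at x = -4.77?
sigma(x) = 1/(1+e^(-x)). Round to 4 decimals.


sigma(-4.77) = 1/(1+e^(4.77)) = 1/(1+117.919242) = 1/118.919242 = 0.0084.

0.0084


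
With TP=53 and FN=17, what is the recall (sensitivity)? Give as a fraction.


Recall = TP / (TP + FN) = 53 / 70 = 53/70.

53/70


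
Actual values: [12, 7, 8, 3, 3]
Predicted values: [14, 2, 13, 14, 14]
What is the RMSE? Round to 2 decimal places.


MSE = 59.2000. RMSE = sqrt(59.2000) = 7.69.

7.69


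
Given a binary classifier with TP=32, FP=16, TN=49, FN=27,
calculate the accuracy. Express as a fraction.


Accuracy = (TP + TN) / (TP + TN + FP + FN) = (32 + 49) / 124 = 81/124.

81/124


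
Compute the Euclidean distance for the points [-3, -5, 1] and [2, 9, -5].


d = sqrt(sum of squared differences). (-3-2)^2=25, (-5-9)^2=196, (1--5)^2=36. Sum = 257.

sqrt(257)


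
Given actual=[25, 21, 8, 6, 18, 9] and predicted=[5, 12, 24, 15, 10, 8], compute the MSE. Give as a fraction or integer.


MSE = (1/6) * ((25-5)^2=400 + (21-12)^2=81 + (8-24)^2=256 + (6-15)^2=81 + (18-10)^2=64 + (9-8)^2=1). Sum = 883. MSE = 883/6.

883/6


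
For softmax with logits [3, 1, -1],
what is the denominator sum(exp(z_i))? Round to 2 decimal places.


Denom = e^3=20.0855 + e^1=2.7183 + e^-1=0.3679. Sum = 23.1717, which rounds to 23.17.

23.17


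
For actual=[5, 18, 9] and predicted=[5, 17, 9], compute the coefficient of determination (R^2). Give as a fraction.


Mean(y) = 32/3. SS_res = 1. SS_tot = 266/3. R^2 = 1 - 1/(266/3) = 263/266.

263/266


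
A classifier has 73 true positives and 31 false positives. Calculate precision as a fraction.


Precision = TP / (TP + FP) = 73 / 104 = 73/104.

73/104


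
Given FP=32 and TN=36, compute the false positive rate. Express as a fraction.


FPR = FP / (FP + TN) = 32 / 68 = 8/17.

8/17


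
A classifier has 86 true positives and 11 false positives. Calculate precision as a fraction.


Precision = TP / (TP + FP) = 86 / 97 = 86/97.

86/97


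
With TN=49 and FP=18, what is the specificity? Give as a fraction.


Specificity = TN / (TN + FP) = 49 / 67 = 49/67.

49/67


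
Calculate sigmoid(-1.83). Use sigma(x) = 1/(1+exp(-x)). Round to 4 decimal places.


sigma(-1.83) = 1/(1+e^(1.83)) = 1/(1+6.233887) = 1/7.233887 = 0.1382.

0.1382


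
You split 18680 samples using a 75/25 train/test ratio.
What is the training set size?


Test set = 18680 * 25% = 4670. Training set = 18680 - 4670 = 14010.

14010


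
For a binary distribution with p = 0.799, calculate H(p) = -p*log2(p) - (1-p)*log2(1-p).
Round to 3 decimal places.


H = -0.799*log2(0.799) - 0.201*log2(0.201) = 0.724.

0.724


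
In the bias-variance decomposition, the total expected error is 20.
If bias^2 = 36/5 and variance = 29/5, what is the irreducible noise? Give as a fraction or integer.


Total error = bias^2 + variance + irreducible noise. So irreducible noise = 20 - 36/5 - 29/5 = 7.

7


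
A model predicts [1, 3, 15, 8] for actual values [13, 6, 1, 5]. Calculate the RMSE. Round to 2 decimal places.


MSE = 89.5000. RMSE = sqrt(89.5000) = 9.46.

9.46


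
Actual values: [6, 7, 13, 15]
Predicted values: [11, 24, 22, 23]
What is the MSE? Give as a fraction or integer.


MSE = (1/4) * ((6-11)^2=25 + (7-24)^2=289 + (13-22)^2=81 + (15-23)^2=64). Sum = 459. MSE = 459/4.

459/4


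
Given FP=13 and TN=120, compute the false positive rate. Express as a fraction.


FPR = FP / (FP + TN) = 13 / 133 = 13/133.

13/133


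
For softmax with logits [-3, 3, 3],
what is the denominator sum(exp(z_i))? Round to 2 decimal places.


Denom = e^-3=0.0498 + e^3=20.0855 + e^3=20.0855. Sum = 40.2208, which rounds to 40.22.

40.22


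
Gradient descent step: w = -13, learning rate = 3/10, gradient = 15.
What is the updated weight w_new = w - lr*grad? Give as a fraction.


w_new = -13 - 3/10 * 15 = -13 - 9/2 = -35/2.

-35/2


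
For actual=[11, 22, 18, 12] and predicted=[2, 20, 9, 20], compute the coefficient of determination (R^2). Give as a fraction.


Mean(y) = 63/4. SS_res = 230. SS_tot = 323/4. R^2 = 1 - 230/(323/4) = -597/323.

-597/323


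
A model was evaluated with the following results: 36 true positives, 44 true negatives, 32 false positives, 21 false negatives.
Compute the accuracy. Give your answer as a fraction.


Accuracy = (TP + TN) / (TP + TN + FP + FN) = (36 + 44) / 133 = 80/133.

80/133


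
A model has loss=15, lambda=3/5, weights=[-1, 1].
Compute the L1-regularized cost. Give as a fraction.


L1 norm = sum(|w|) = 2. J = 15 + 3/5 * 2 = 81/5.

81/5


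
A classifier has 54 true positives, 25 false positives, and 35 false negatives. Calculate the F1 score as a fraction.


Precision = 54/79 = 54/79. Recall = 54/89 = 54/89. F1 = 2*P*R/(P+R) = 9/14.

9/14


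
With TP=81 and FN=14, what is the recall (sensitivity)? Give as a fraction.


Recall = TP / (TP + FN) = 81 / 95 = 81/95.

81/95


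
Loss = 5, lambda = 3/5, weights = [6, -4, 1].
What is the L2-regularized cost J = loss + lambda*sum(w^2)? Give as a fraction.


L2 sq norm = sum(w^2) = 53. J = 5 + 3/5 * 53 = 184/5.

184/5


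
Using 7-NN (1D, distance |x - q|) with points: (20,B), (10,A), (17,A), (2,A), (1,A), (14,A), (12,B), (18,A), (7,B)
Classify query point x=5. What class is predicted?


Distances: |20-5|=15, |10-5|=5, |17-5|=12, |2-5|=3, |1-5|=4, |14-5|=9, |12-5|=7, |18-5|=13, |7-5|=2. 7 nearest: (7,B), (2,A), (1,A), (10,A), (12,B), (14,A), (17,A). Counts: {'B': 2, 'A': 5}. Majority class: A.

A


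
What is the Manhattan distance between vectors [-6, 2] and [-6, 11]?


d = sum of absolute differences: |-6--6|=0 + |2-11|=9 = 9.

9


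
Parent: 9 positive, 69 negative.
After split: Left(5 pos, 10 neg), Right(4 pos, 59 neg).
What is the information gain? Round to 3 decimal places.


H(parent) = 0.5159. H(left) = 0.9183, H(right) = 0.3412. Weighted = (15/78)*0.9183 + (63/78)*0.3412 = 0.4522. IG = 0.5159 - 0.4522 = 0.0637, which rounds to 0.064.

0.064


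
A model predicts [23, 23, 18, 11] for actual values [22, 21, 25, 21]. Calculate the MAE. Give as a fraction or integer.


MAE = (1/4) * (|22-23|=1 + |21-23|=2 + |25-18|=7 + |21-11|=10). Sum = 20. MAE = 5.

5


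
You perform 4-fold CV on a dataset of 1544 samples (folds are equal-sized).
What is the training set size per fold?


Each validation fold has 1544/4 = 386 samples. Training set = 1544 - 386 = 1158.

1158


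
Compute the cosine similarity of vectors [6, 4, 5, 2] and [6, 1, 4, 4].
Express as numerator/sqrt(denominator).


dot = 68. |a|^2 = 81, |b|^2 = 69. cos = 68/sqrt(5589).

68/sqrt(5589)


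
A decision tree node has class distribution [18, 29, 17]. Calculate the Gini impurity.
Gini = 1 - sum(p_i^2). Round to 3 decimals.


Total = 64. Proportions: 18/64, 29/64, 17/64. sum(p_i^2) = 0.3550. Gini = 1 - 0.3550 = 0.6450, which rounds to 0.645.

0.645


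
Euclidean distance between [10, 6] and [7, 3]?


d = sqrt(sum of squared differences). (10-7)^2=9, (6-3)^2=9. Sum = 18.

sqrt(18)


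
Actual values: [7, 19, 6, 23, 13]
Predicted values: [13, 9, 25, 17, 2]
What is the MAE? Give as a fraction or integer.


MAE = (1/5) * (|7-13|=6 + |19-9|=10 + |6-25|=19 + |23-17|=6 + |13-2|=11). Sum = 52. MAE = 52/5.

52/5


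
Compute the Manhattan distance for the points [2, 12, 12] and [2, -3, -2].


d = sum of absolute differences: |2-2|=0 + |12--3|=15 + |12--2|=14 = 29.

29


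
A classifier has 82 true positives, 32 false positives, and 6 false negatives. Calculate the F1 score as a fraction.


Precision = 82/114 = 41/57. Recall = 82/88 = 41/44. F1 = 2*P*R/(P+R) = 82/101.

82/101


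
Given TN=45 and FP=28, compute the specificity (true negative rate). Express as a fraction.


Specificity = TN / (TN + FP) = 45 / 73 = 45/73.

45/73


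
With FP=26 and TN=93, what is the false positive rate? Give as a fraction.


FPR = FP / (FP + TN) = 26 / 119 = 26/119.

26/119


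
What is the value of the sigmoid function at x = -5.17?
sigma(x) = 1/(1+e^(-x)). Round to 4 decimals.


sigma(-5.17) = 1/(1+e^(5.17)) = 1/(1+175.914837) = 1/176.914837 = 0.0057.

0.0057


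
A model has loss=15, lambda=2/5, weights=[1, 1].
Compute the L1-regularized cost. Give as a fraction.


L1 norm = sum(|w|) = 2. J = 15 + 2/5 * 2 = 79/5.

79/5


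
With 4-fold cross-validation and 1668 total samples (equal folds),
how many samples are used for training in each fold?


Each validation fold has 1668/4 = 417 samples. Training set = 1668 - 417 = 1251.

1251


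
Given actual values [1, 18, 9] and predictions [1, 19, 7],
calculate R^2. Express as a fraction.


Mean(y) = 28/3. SS_res = 5. SS_tot = 434/3. R^2 = 1 - 5/(434/3) = 419/434.

419/434


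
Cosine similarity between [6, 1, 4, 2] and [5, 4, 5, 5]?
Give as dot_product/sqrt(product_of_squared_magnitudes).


dot = 64. |a|^2 = 57, |b|^2 = 91. cos = 64/sqrt(5187).

64/sqrt(5187)


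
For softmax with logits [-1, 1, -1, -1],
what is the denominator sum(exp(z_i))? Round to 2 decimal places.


Denom = e^-1=0.3679 + e^1=2.7183 + e^-1=0.3679 + e^-1=0.3679. Sum = 3.8220, which rounds to 3.82.

3.82


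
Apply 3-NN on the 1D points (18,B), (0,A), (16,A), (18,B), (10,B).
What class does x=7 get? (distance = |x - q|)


Distances: |18-7|=11, |0-7|=7, |16-7|=9, |18-7|=11, |10-7|=3. 3 nearest: (10,B), (0,A), (16,A). Counts: {'B': 1, 'A': 2}. Majority class: A.

A


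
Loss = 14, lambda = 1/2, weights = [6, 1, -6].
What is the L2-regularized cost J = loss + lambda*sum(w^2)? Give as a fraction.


L2 sq norm = sum(w^2) = 73. J = 14 + 1/2 * 73 = 101/2.

101/2


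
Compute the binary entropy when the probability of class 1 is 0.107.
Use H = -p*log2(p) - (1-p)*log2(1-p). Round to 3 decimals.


H = -0.107*log2(0.107) - 0.893*log2(0.893) = 0.491.

0.491


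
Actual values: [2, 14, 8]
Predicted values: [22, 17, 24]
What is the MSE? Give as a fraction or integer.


MSE = (1/3) * ((2-22)^2=400 + (14-17)^2=9 + (8-24)^2=256). Sum = 665. MSE = 665/3.

665/3


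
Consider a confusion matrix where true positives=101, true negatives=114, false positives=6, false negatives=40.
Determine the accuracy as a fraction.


Accuracy = (TP + TN) / (TP + TN + FP + FN) = (101 + 114) / 261 = 215/261.

215/261


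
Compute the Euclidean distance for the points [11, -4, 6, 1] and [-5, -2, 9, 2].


d = sqrt(sum of squared differences). (11--5)^2=256, (-4--2)^2=4, (6-9)^2=9, (1-2)^2=1. Sum = 270.

sqrt(270)


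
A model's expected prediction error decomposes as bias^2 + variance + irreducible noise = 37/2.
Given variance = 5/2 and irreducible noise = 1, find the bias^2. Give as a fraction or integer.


Total error = bias^2 + variance + irreducible noise. So bias^2 = 37/2 - 5/2 - 1 = 15.

15


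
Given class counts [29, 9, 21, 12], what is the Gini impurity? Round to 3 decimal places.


Total = 71. Proportions: 29/71, 9/71, 21/71, 12/71. sum(p_i^2) = 0.2989. Gini = 1 - 0.2989 = 0.7011, which rounds to 0.701.

0.701


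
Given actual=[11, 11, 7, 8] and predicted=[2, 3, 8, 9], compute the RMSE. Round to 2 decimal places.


MSE = 36.7500. RMSE = sqrt(36.7500) = 6.06.

6.06


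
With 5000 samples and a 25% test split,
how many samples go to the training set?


Test set = 5000 * 25% = 1250. Training set = 5000 - 1250 = 3750.

3750


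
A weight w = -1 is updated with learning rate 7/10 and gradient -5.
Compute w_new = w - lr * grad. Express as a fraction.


w_new = -1 - 7/10 * -5 = -1 - -7/2 = 5/2.

5/2


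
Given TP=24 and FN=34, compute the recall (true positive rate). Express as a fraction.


Recall = TP / (TP + FN) = 24 / 58 = 12/29.

12/29


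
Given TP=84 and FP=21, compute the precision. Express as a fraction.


Precision = TP / (TP + FP) = 84 / 105 = 4/5.

4/5


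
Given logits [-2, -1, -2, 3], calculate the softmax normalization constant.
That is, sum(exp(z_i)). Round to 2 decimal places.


Denom = e^-2=0.1353 + e^-1=0.3679 + e^-2=0.1353 + e^3=20.0855. Sum = 20.7240, which rounds to 20.72.

20.72


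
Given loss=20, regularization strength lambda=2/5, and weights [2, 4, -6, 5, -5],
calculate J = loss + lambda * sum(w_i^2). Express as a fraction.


L2 sq norm = sum(w^2) = 106. J = 20 + 2/5 * 106 = 312/5.

312/5


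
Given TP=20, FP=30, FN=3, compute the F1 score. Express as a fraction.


Precision = 20/50 = 2/5. Recall = 20/23 = 20/23. F1 = 2*P*R/(P+R) = 40/73.

40/73


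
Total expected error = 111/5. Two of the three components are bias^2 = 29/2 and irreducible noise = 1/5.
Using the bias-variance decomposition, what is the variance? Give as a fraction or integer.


Total error = bias^2 + variance + irreducible noise. So variance = 111/5 - 29/2 - 1/5 = 15/2.

15/2


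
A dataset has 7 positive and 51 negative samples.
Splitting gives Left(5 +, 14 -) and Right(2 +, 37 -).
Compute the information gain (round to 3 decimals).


H(parent) = 0.5313. H(left) = 0.8315, H(right) = 0.2918. Weighted = (19/58)*0.8315 + (39/58)*0.2918 = 0.4686. IG = 0.5313 - 0.4686 = 0.0627, which rounds to 0.063.

0.063


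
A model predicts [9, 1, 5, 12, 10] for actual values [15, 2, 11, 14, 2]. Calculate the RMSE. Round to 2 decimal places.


MSE = 28.2000. RMSE = sqrt(28.2000) = 5.31.

5.31


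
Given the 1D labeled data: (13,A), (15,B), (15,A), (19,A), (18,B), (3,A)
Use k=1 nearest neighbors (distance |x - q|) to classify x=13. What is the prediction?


Distances: |13-13|=0, |15-13|=2, |15-13|=2, |19-13|=6, |18-13|=5, |3-13|=10. 1 nearest: (13,A). Counts: {'A': 1}. Majority class: A.

A


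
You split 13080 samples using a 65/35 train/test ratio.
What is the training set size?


Test set = 13080 * 35% = 4578. Training set = 13080 - 4578 = 8502.

8502


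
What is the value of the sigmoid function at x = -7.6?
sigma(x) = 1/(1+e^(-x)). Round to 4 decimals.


sigma(-7.6) = 1/(1+e^(7.6)) = 1/(1+1998.195895) = 1/1999.195895 = 0.0005.

0.0005


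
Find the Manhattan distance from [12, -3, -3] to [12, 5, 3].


d = sum of absolute differences: |12-12|=0 + |-3-5|=8 + |-3-3|=6 = 14.

14


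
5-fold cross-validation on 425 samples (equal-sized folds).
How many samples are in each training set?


Each validation fold has 425/5 = 85 samples. Training set = 425 - 85 = 340.

340


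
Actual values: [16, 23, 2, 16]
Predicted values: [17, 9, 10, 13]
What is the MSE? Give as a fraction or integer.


MSE = (1/4) * ((16-17)^2=1 + (23-9)^2=196 + (2-10)^2=64 + (16-13)^2=9). Sum = 270. MSE = 135/2.

135/2


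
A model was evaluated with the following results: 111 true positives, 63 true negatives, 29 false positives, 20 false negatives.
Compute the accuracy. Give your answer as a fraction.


Accuracy = (TP + TN) / (TP + TN + FP + FN) = (111 + 63) / 223 = 174/223.

174/223


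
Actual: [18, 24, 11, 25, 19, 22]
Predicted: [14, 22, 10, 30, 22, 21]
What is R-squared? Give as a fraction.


Mean(y) = 119/6. SS_res = 56. SS_tot = 785/6. R^2 = 1 - 56/(785/6) = 449/785.

449/785


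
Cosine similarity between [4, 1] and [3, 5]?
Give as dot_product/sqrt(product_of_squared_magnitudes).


dot = 17. |a|^2 = 17, |b|^2 = 34. cos = 17/sqrt(578).

17/sqrt(578)


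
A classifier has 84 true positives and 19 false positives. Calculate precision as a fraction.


Precision = TP / (TP + FP) = 84 / 103 = 84/103.

84/103


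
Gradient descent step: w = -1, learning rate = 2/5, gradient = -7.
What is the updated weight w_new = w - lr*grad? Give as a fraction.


w_new = -1 - 2/5 * -7 = -1 - -14/5 = 9/5.

9/5


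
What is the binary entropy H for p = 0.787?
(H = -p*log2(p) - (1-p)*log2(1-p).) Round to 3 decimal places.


H = -0.787*log2(0.787) - 0.213*log2(0.213) = 0.747.

0.747


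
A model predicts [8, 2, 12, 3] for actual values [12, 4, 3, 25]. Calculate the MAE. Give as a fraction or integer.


MAE = (1/4) * (|12-8|=4 + |4-2|=2 + |3-12|=9 + |25-3|=22). Sum = 37. MAE = 37/4.

37/4


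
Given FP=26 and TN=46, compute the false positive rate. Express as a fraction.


FPR = FP / (FP + TN) = 26 / 72 = 13/36.

13/36


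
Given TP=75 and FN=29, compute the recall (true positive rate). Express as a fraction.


Recall = TP / (TP + FN) = 75 / 104 = 75/104.

75/104


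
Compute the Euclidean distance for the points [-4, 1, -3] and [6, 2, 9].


d = sqrt(sum of squared differences). (-4-6)^2=100, (1-2)^2=1, (-3-9)^2=144. Sum = 245.

sqrt(245)


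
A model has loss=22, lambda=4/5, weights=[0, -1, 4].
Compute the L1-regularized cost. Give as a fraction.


L1 norm = sum(|w|) = 5. J = 22 + 4/5 * 5 = 26.

26


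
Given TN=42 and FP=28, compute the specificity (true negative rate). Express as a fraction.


Specificity = TN / (TN + FP) = 42 / 70 = 3/5.

3/5


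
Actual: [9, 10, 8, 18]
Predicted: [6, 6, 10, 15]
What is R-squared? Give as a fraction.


Mean(y) = 45/4. SS_res = 38. SS_tot = 251/4. R^2 = 1 - 38/(251/4) = 99/251.

99/251


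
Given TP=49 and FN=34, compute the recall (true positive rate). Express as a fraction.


Recall = TP / (TP + FN) = 49 / 83 = 49/83.

49/83


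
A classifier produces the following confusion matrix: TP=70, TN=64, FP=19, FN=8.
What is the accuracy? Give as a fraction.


Accuracy = (TP + TN) / (TP + TN + FP + FN) = (70 + 64) / 161 = 134/161.

134/161


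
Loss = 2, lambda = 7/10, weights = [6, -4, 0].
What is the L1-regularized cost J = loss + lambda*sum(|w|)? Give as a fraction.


L1 norm = sum(|w|) = 10. J = 2 + 7/10 * 10 = 9.

9


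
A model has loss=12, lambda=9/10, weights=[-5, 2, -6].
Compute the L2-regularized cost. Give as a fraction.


L2 sq norm = sum(w^2) = 65. J = 12 + 9/10 * 65 = 141/2.

141/2


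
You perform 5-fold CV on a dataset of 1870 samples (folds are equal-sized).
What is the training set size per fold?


Each validation fold has 1870/5 = 374 samples. Training set = 1870 - 374 = 1496.

1496


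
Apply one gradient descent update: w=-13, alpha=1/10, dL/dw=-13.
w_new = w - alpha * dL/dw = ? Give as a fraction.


w_new = -13 - 1/10 * -13 = -13 - -13/10 = -117/10.

-117/10


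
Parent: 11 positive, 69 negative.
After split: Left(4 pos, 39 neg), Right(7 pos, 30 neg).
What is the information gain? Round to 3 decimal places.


H(parent) = 0.5777. H(left) = 0.4465, H(right) = 0.6998. Weighted = (43/80)*0.4465 + (37/80)*0.6998 = 0.5637. IG = 0.5777 - 0.5637 = 0.0140, which rounds to 0.014.

0.014


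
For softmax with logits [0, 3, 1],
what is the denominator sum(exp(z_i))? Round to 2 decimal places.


Denom = e^0=1.0000 + e^3=20.0855 + e^1=2.7183. Sum = 23.8038, which rounds to 23.80.

23.80


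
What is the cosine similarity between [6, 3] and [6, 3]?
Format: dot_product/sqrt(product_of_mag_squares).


dot = 45. |a|^2 = 45, |b|^2 = 45. cos = 45/sqrt(2025).

45/sqrt(2025)


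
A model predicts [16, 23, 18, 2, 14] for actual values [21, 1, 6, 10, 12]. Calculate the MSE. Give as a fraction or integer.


MSE = (1/5) * ((21-16)^2=25 + (1-23)^2=484 + (6-18)^2=144 + (10-2)^2=64 + (12-14)^2=4). Sum = 721. MSE = 721/5.

721/5


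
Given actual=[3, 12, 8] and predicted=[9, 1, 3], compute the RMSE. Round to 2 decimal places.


MSE = 60.6667. RMSE = sqrt(60.6667) = 7.79.

7.79


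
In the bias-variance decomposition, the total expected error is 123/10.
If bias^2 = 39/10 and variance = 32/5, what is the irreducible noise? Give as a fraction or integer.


Total error = bias^2 + variance + irreducible noise. So irreducible noise = 123/10 - 39/10 - 32/5 = 2.

2


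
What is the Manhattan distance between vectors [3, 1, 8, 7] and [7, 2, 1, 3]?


d = sum of absolute differences: |3-7|=4 + |1-2|=1 + |8-1|=7 + |7-3|=4 = 16.

16


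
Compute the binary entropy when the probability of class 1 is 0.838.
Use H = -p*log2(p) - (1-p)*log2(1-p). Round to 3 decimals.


H = -0.838*log2(0.838) - 0.162*log2(0.162) = 0.639.

0.639


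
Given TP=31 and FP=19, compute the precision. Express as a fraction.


Precision = TP / (TP + FP) = 31 / 50 = 31/50.

31/50


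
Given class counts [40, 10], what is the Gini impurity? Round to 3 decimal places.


Total = 50. Proportions: 40/50, 10/50. sum(p_i^2) = 0.6800. Gini = 1 - 0.6800 = 0.3200, which rounds to 0.320.

0.320


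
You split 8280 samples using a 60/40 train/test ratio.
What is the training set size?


Test set = 8280 * 40% = 3312. Training set = 8280 - 3312 = 4968.

4968


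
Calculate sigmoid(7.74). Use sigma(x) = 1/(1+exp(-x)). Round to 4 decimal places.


sigma(7.74) = 1/(1+e^(-7.74)) = 1/(1+0.000435) = 1/1.000435 = 0.9996.

0.9996


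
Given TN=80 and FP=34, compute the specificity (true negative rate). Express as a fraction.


Specificity = TN / (TN + FP) = 80 / 114 = 40/57.

40/57


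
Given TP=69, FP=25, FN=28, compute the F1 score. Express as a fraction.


Precision = 69/94 = 69/94. Recall = 69/97 = 69/97. F1 = 2*P*R/(P+R) = 138/191.

138/191


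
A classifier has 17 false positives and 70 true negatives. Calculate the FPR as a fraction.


FPR = FP / (FP + TN) = 17 / 87 = 17/87.

17/87


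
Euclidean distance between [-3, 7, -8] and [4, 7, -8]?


d = sqrt(sum of squared differences). (-3-4)^2=49, (7-7)^2=0, (-8--8)^2=0. Sum = 49.

7


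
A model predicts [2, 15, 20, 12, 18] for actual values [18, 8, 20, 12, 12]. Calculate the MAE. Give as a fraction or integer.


MAE = (1/5) * (|18-2|=16 + |8-15|=7 + |20-20|=0 + |12-12|=0 + |12-18|=6). Sum = 29. MAE = 29/5.

29/5


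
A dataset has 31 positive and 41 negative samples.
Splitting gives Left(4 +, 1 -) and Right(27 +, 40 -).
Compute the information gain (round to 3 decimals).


H(parent) = 0.9860. H(left) = 0.7219, H(right) = 0.9727. Weighted = (5/72)*0.7219 + (67/72)*0.9727 = 0.9553. IG = 0.9860 - 0.9553 = 0.0307, which rounds to 0.031.

0.031


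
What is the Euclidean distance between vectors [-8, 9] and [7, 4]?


d = sqrt(sum of squared differences). (-8-7)^2=225, (9-4)^2=25. Sum = 250.

sqrt(250)


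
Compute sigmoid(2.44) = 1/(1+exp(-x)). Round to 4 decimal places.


sigma(2.44) = 1/(1+e^(-2.44)) = 1/(1+0.087161) = 1/1.087161 = 0.9198.

0.9198


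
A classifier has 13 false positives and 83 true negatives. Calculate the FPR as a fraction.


FPR = FP / (FP + TN) = 13 / 96 = 13/96.

13/96


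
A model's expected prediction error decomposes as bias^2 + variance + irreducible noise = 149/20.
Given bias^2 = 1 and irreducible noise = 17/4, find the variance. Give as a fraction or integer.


Total error = bias^2 + variance + irreducible noise. So variance = 149/20 - 1 - 17/4 = 11/5.

11/5


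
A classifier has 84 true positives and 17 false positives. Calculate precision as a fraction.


Precision = TP / (TP + FP) = 84 / 101 = 84/101.

84/101


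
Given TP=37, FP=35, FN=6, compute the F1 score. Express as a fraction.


Precision = 37/72 = 37/72. Recall = 37/43 = 37/43. F1 = 2*P*R/(P+R) = 74/115.

74/115


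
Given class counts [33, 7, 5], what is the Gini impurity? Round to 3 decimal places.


Total = 45. Proportions: 33/45, 7/45, 5/45. sum(p_i^2) = 0.5743. Gini = 1 - 0.5743 = 0.4257, which rounds to 0.426.

0.426


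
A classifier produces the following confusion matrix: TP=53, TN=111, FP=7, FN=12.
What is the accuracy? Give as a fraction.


Accuracy = (TP + TN) / (TP + TN + FP + FN) = (53 + 111) / 183 = 164/183.

164/183


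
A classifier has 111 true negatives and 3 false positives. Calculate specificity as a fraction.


Specificity = TN / (TN + FP) = 111 / 114 = 37/38.

37/38


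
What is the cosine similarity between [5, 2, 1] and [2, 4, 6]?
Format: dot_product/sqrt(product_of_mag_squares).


dot = 24. |a|^2 = 30, |b|^2 = 56. cos = 24/sqrt(1680).

24/sqrt(1680)


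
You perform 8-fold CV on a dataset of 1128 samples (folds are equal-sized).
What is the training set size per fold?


Each validation fold has 1128/8 = 141 samples. Training set = 1128 - 141 = 987.

987


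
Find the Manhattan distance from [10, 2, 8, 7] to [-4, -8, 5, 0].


d = sum of absolute differences: |10--4|=14 + |2--8|=10 + |8-5|=3 + |7-0|=7 = 34.

34


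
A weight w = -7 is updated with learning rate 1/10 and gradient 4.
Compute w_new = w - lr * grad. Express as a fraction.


w_new = -7 - 1/10 * 4 = -7 - 2/5 = -37/5.

-37/5


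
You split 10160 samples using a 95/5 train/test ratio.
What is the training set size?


Test set = 10160 * 5% = 508. Training set = 10160 - 508 = 9652.

9652


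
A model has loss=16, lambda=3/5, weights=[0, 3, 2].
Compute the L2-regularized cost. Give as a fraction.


L2 sq norm = sum(w^2) = 13. J = 16 + 3/5 * 13 = 119/5.

119/5


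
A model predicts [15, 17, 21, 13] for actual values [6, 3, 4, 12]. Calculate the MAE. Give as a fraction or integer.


MAE = (1/4) * (|6-15|=9 + |3-17|=14 + |4-21|=17 + |12-13|=1). Sum = 41. MAE = 41/4.

41/4


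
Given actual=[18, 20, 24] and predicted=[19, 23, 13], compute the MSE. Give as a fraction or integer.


MSE = (1/3) * ((18-19)^2=1 + (20-23)^2=9 + (24-13)^2=121). Sum = 131. MSE = 131/3.

131/3


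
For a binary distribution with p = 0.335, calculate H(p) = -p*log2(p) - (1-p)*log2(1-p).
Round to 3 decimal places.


H = -0.335*log2(0.335) - 0.665*log2(0.665) = 0.920.

0.920


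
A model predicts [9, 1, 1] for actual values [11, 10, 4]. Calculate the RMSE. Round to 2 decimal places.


MSE = 31.3333. RMSE = sqrt(31.3333) = 5.60.

5.60


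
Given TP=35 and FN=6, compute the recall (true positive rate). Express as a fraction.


Recall = TP / (TP + FN) = 35 / 41 = 35/41.

35/41


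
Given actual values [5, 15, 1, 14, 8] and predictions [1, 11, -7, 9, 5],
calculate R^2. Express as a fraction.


Mean(y) = 43/5. SS_res = 130. SS_tot = 706/5. R^2 = 1 - 130/(706/5) = 28/353.

28/353


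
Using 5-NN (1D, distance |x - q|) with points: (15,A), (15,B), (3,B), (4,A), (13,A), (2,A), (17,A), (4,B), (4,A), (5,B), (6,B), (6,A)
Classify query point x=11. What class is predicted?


Distances: |15-11|=4, |15-11|=4, |3-11|=8, |4-11|=7, |13-11|=2, |2-11|=9, |17-11|=6, |4-11|=7, |4-11|=7, |5-11|=6, |6-11|=5, |6-11|=5. 5 nearest: (13,A), (15,A), (15,B), (6,A), (6,B). Counts: {'A': 3, 'B': 2}. Majority class: A.

A


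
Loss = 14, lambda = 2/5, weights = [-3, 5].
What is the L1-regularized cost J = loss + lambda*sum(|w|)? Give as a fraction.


L1 norm = sum(|w|) = 8. J = 14 + 2/5 * 8 = 86/5.

86/5


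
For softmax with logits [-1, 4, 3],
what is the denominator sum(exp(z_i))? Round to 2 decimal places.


Denom = e^-1=0.3679 + e^4=54.5982 + e^3=20.0855. Sum = 75.0516, which rounds to 75.05.

75.05
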